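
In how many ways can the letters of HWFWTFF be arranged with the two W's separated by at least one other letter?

Total arrangements of HWFWTFF: 7!/(3!·2!) = 420.
Arrangements with the W's together: treat WW as one letter, giving (6)!/(3!) = 120.
Subtracting, 420 − 120 = 300 arrangements keep the W's apart.

300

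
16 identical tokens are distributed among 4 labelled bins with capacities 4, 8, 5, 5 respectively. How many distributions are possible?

Without the upper bounds there are C(19,3) = 969 ways to split 16 among 4 bins.
Subtract solutions that violate a single cap (substitute x_i' = x_i − (cap_i+1)): x_1 ≥ 5 gives C(14,3) = 364; x_2 ≥ 9 gives C(10,3) = 120; x_3 ≥ 6 gives C(13,3) = 286; x_4 ≥ 6 gives C(13,3) = 286. Together 1056.
Add back pairs where two caps are both exceeded: 10 + 56 + 56 + 4 + 4 + 35 = 165.
By inclusion–exclusion the count is 969 − 1056 + 165 = 78.

78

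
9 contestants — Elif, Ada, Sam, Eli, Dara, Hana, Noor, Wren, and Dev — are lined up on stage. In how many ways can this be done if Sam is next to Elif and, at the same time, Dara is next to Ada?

20160

Treat {Sam,Elif} as one block (2 orders) and {Dara,Ada} as another (2 orders).
That leaves 7 units to arrange: 2 × 2 × 7! = 4 × 5040 = 20160.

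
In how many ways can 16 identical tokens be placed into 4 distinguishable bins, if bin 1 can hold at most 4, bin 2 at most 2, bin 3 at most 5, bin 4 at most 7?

Ignoring the caps, the number of non-negative solutions to x_1+…+x_4 = 16 is C(19,3) = 969.
Subtract solutions that violate a single cap (substitute x_i' = x_i − (cap_i+1)): x_1 ≥ 5 gives C(14,3) = 364; x_2 ≥ 3 gives C(16,3) = 560; x_3 ≥ 6 gives C(13,3) = 286; x_4 ≥ 8 gives C(11,3) = 165. Together 1375.
Add back pairs where two caps are both exceeded: 165 + 56 + 20 + 120 + 56 + 10 = 427.
Subtract triples: 10 + 1 + 0 + 0 = 11.
By inclusion–exclusion the count is 969 − 1375 + 427 − 11 = 10.

10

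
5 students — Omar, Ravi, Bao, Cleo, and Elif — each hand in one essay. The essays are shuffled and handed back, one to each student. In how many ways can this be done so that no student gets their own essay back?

Let Aᵢ be the assignments in which student i gets their own essay. We want the size of the complement of A₁∪…∪A_5.
By inclusion–exclusion this is Σ_{j=0}^{5} (−1)^j C(5,j)·(5−j)!.
Computing: 120 − 120 + 60 − 20 + 5 − 1 = 44.

44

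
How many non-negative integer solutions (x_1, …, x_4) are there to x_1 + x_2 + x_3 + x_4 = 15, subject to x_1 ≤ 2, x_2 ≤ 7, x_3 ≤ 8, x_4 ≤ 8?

By stars and bars, unrestricted non-negative solutions to x_1+…+x_4 = 15 number C(15+3,3) = 816.
Subtract solutions that violate a single cap (substitute x_i' = x_i − (cap_i+1)): x_1 ≥ 3 gives C(15,3) = 455; x_2 ≥ 8 gives C(10,3) = 120; x_3 ≥ 9 gives C(9,3) = 84; x_4 ≥ 9 gives C(9,3) = 84. Together 743.
Add back pairs where two caps are both exceeded: 35 + 20 + 20 + 0 + 0 + 0 = 75.
By inclusion–exclusion the count is 816 − 743 + 75 = 148.

148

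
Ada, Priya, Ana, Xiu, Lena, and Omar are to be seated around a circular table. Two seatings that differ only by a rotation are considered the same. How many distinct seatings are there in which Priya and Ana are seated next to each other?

Treat {Priya, Ana} as one unit (2 internal orders) and seat the resulting 5 units around the table: (4)! circular arrangements.
So 2 × (4)! = 2 × 24 = 48.

48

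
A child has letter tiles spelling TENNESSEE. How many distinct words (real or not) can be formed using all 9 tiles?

3780

Letter multiplicities in TENNESSEE: E×4, N×2, S×2, T×1.
So there are 9! / (4!·2!·2!) = 3780 distinguishable arrangements.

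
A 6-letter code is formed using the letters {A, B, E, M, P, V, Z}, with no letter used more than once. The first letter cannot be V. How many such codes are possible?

The first letter has 7−1 = 6 choices (anything except V).
The remaining 5 letters are filled from the other 6 symbols without repetition: 6 × 5 × 4 × 3 × 2 = 720.
Total: 6 × 720 = 4320.

4320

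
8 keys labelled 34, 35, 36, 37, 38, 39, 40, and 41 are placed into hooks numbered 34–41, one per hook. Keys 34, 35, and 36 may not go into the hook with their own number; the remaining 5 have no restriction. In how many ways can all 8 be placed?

Let Aᵢ (for i ∈ {34, 35, 36}) be the placements that put key i in its forbidden hook. Any j of these fix j positions, leaving (8−j)! ways to fill the rest, and there are C(3,j) ways to pick which j.
By inclusion–exclusion, the number of valid placements is Σ_{j=0}^{3} (−1)^j C(3,j)·(8−j)!.
Computing: 40320 − 15120 + 2160 − 120 = 27240.

27240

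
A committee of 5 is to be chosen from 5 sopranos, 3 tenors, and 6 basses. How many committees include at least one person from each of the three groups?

Unrestricted: C(14,5) = 2002 ways to pick any 5 of the 14.
Selections missing a whole group: no sopranos → C(9,5) = 126; no tenors → C(11,5) = 462; no basses → C(8,5) = 56.
Add back selections omitting two groups (i.e. drawn from a single group): C(5,5) + C(3,5) + C(6,5) = 7.
By inclusion–exclusion: 2002 − 644 + 7 = 1365.

1365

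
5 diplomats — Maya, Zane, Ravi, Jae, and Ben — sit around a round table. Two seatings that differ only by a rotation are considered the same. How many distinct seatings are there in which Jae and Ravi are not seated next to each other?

12

All circular seatings of 5 people number (4)! = 24.
Those with Jae next to Ravi: fuse the pair into one unit and seat 4 units around a circle — 2·(3)! = 12.
Subtracting, 24 − 12 = 12.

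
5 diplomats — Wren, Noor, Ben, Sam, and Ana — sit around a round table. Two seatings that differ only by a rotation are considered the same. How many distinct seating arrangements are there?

Around a circle, 5 distinct people have 5!/5 = (4)! = 24 rotationally distinct seatings.

24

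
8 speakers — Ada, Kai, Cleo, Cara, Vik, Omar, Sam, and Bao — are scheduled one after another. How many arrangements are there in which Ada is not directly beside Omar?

30240

There are 8! = 40320 arrangements in all. If Ada and Omar are adjacent, merging them into one block gives 2·(7)! = 10080 arrangements.
So 40320 − 10080 = 30240 arrangements keep them apart.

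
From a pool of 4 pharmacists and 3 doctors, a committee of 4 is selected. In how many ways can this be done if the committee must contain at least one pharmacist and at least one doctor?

34

With no constraint there are C(7,4) = 35 possible selections.
Selections missing a whole group: no pharmacists → C(3,4) = 0; no doctors → C(4,4) = 1.
Both groups omitted at once is impossible, so 35 − 1 = 34.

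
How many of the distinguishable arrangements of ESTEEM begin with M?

20

Fix M in the first position and arrange the remaining 5 letters.
Those 5 letters have E appearing 3 times, giving (5)!/(3!) = 20.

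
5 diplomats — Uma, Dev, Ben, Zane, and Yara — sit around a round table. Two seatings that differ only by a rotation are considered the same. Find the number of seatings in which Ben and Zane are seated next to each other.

Glue Ben and Zane into a block (2 internal orders). Seating 4 units around a circle gives (3)! arrangements.
So 2 × (3)! = 2 × 6 = 12.

12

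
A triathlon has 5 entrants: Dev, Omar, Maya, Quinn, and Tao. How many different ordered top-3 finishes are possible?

60

There are 5 choices for 1st place, 4 for 2nd, and 3 for 3rd.
That gives 5 × 4 × 3 = 60.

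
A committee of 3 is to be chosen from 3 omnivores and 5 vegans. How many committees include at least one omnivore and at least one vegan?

Total 3-person selections from all 8: C(8,3) = 56.
Selections missing a whole group: no omnivores → C(5,3) = 10; no vegans → C(3,3) = 1.
Both groups omitted at once is impossible, so 56 − 11 = 45.

45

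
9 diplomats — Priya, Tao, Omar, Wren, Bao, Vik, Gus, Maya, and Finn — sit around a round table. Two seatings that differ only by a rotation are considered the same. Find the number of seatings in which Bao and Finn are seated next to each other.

10080

Treat {Bao, Finn} as one unit (2 internal orders) and seat the resulting 8 units around the table: (7)! circular arrangements.
So 2 × (7)! = 2 × 5040 = 10080.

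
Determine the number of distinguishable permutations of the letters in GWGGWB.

Letter multiplicities in GWGGWB: B×1, G×3, W×2.
The number of distinct arrangements is 6!/(3!·2!) = 720/12 = 60.

60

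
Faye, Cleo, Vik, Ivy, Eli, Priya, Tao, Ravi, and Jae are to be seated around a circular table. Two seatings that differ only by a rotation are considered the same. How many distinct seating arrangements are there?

40320

Fix one person's seat to break rotational symmetry; the remaining 8 people can be arranged in (8)! = 40320 ways.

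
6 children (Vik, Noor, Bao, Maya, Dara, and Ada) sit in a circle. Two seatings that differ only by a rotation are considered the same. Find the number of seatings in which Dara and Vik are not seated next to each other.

All circular seatings of 6 people number (5)! = 120.
Seatings with Dara beside Vik: treat them as a block with 2 internal orders, giving 2 × (4)! = 48.
Subtracting, 120 − 48 = 72.

72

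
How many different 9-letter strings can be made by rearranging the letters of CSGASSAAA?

2520

CSGASSAAA has 9 letters with A appearing 4 times and S appearing 3 times.
The number of distinct arrangements is 9!/(4!·3!) = 362880/144 = 2520.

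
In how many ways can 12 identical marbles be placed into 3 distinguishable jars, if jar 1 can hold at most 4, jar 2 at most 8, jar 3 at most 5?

20

Without the upper bounds there are C(14,2) = 91 ways to split 12 among 3 jars.
Subtract solutions that violate a single cap (substitute x_i' = x_i − (cap_i+1)): x_1 ≥ 5 gives C(9,2) = 36; x_2 ≥ 9 gives C(5,2) = 10; x_3 ≥ 6 gives C(8,2) = 28. Together 74.
Add back pairs where two caps are both exceeded: 0 + 3 + 0 = 3.
By inclusion–exclusion the count is 91 − 74 + 3 = 20.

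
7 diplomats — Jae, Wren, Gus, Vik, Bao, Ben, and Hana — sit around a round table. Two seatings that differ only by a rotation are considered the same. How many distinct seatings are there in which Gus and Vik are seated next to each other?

Treat {Gus, Vik} as one unit (2 internal orders) and seat the resulting 6 units around the table: (5)! circular arrangements.
So 2 × (5)! = 2 × 120 = 240.

240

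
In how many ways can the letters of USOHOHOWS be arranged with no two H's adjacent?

Total arrangements of USOHOHOWS: 9!/(3!·2!·2!) = 15120.
Arrangements with the H's together: treat HH as one letter, giving (8)!/(3!·2!) = 3360.
Subtracting, 15120 − 3360 = 11760 arrangements keep the H's apart.

11760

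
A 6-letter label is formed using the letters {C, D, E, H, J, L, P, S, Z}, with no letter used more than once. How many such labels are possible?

60480

Choose and order 6 of the 9 symbols: the first letter has 9 options, the next 8, and so on down to 4.
That product is 9 × 8 × 7 × 6 × 5 × 4 = 60480.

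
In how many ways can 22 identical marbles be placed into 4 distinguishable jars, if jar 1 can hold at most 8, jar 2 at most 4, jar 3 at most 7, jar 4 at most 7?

35

Without the upper bounds there are C(25,3) = 2300 ways to split 22 among 4 jars.
Subtract solutions that violate a single cap (substitute x_i' = x_i − (cap_i+1)): x_1 ≥ 9 gives C(16,3) = 560; x_2 ≥ 5 gives C(20,3) = 1140; x_3 ≥ 8 gives C(17,3) = 680; x_4 ≥ 8 gives C(17,3) = 680. Together 3060.
Add back pairs where two caps are both exceeded: 165 + 56 + 56 + 220 + 220 + 84 = 801.
Subtract triples: 1 + 1 + 0 + 4 = 6.
By inclusion–exclusion the count is 2300 − 3060 + 801 − 6 = 35.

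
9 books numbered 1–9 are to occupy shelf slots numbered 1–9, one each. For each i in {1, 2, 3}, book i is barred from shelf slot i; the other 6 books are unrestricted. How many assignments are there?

256320

Let Aᵢ (for i ∈ {1, 2, 3}) be the placements that put book i in its forbidden shelf slot. Any j of these fix j positions, leaving (9−j)! ways to fill the rest, and there are C(3,j) ways to pick which j.
By inclusion–exclusion, the number of valid placements is Σ_{j=0}^{3} (−1)^j C(3,j)·(9−j)!.
Computing: 362880 − 120960 + 15120 − 720 = 256320.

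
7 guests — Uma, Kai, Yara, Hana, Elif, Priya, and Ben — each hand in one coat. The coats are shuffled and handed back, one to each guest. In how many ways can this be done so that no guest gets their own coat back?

This is the derangement count D_7: permutations of 7 items with no fixed point.
By inclusion–exclusion this is Σ_{j=0}^{7} (−1)^j C(7,j)·(7−j)!.
Computing: 5040 − 5040 + 2520 − 840 + 210 − 42 + 7 − 1 = 1854.

1854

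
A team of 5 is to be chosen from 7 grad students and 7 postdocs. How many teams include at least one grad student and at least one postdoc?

Unrestricted: C(14,5) = 2002 ways to pick any 5 of the 14.
Subtract selections that omit an entire group: no grad students → C(7,5) = 21; no postdocs → C(7,5) = 21.
Both groups omitted at once is impossible, so 2002 − 42 = 1960.

1960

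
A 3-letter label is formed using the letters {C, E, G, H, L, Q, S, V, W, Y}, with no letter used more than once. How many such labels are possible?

720

Choose and order 3 of the 10 symbols: the first letter has 10 options, the next 9, then 8.
10 × 9 × 8 = 720.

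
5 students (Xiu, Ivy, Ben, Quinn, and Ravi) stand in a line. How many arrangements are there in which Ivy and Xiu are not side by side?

Of the 5! = 120 arrangements, those with Ivy and Xiu adjacent number 2 × 4! = 48 (treat the pair as a block with 2 internal orders).
So 120 − 48 = 72 arrangements keep them apart.

72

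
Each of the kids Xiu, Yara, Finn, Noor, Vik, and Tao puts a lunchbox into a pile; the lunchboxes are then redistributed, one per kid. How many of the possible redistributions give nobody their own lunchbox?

This is the derangement count D_6: permutations of 6 items with no fixed point.
By inclusion–exclusion this is Σ_{j=0}^{6} (−1)^j C(6,j)·(6−j)!.
Computing: 720 − 720 + 360 − 120 + 30 − 6 + 1 = 265.

265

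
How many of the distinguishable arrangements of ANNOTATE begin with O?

Fix O in the first position and arrange the remaining 7 letters.
Those 7 letters have A appearing twice, N appearing twice, and T appearing twice, giving (7)!/(2!·2!·2!) = 630.

630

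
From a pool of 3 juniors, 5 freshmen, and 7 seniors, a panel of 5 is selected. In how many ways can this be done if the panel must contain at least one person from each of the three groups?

1925

Total 5-person selections from all 15: C(15,5) = 3003.
Selections missing a whole group: no juniors → C(12,5) = 792; no freshmen → C(10,5) = 252; no seniors → C(8,5) = 56.
Add back selections omitting two groups (i.e. drawn from a single group): C(3,5) + C(5,5) + C(7,5) = 22.
By inclusion–exclusion: 3003 − 1100 + 22 = 1925.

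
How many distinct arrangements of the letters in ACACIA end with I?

With the last slot taken by I, it remains to arrange the other 5 letters (ACACA).
Those 5 letters have A appearing 3 times and C appearing twice, giving (5)!/(3!·2!) = 10.

10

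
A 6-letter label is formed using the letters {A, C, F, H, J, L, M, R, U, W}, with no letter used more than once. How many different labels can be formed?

151200

This is a permutation of 6 out of 10: P(10,6) = 10!/4!.
10 × 9 × 8 × 7 × 6 × 5 = 151200.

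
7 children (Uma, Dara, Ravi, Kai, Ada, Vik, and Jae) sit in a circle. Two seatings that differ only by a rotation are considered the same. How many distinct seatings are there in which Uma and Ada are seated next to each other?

240

Glue Uma and Ada into a block (2 internal orders). Seating 6 units around a circle gives (5)! arrangements.
So 2 × (5)! = 2 × 120 = 240.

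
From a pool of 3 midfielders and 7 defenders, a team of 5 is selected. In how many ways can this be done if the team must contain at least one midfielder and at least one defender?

231

With no constraint there are C(10,5) = 252 possible selections.
Subtract selections that omit an entire group: no midfielders → C(7,5) = 21; no defenders → C(3,5) = 0.
Both groups omitted at once is impossible, so 252 − 21 = 231.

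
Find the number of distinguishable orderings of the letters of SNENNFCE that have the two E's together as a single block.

Treat the 2 copies of E as a single block. The multiset to arrange is then {EE, C, F, N, N, N, S}, 7 items in all.
That gives (7)!/(3!) = 840 arrangements.

840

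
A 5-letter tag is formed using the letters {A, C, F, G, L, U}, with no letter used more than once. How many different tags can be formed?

This is a permutation of 5 out of 6: P(6,5) = 6!/1!.
6 × 5 × 4 × 3 × 2 = 720.

720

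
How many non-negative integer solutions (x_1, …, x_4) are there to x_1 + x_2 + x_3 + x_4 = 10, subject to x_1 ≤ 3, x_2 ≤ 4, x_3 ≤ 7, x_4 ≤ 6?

Without the upper bounds there are C(13,3) = 286 ways to split 10 among 4 variables.
Subtract solutions that violate a single cap (substitute x_i' = x_i − (cap_i+1)): x_1 ≥ 4 gives C(9,3) = 84; x_2 ≥ 5 gives C(8,3) = 56; x_3 ≥ 8 gives C(5,3) = 10; x_4 ≥ 7 gives C(6,3) = 20. Together 170.
Add back pairs where two caps are both exceeded: 4 + 0 + 0 + 0 + 0 + 0 = 4.
By inclusion–exclusion the count is 286 − 170 + 4 = 120.

120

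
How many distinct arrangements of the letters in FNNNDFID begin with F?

With the first slot taken by F, it remains to arrange the other 7 letters (NNNDFID).
Those 7 letters have D appearing twice and N appearing 3 times, giving (7)!/(3!·2!) = 420.

420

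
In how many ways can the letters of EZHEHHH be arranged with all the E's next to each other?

Treat the 2 copies of E as a single block. The multiset to arrange is then {EE, H, H, H, H, Z}, 6 items in all.
That gives (6)!/(4!) = 30 arrangements.

30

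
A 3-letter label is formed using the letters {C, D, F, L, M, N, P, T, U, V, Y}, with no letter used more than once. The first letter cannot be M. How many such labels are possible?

The first letter has 11−1 = 10 choices (anything except M).
The remaining 2 letters are filled from the other 10 symbols without repetition: 10 × 9 = 90.
Total: 10 × 90 = 900.

900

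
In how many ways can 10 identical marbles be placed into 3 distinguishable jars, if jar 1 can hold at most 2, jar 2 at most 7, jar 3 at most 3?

6

By stars and bars, unrestricted non-negative solutions to x_1+…+x_3 = 10 number C(10+2,2) = 66.
Subtract solutions that violate a single cap (substitute x_i' = x_i − (cap_i+1)): x_1 ≥ 3 gives C(9,2) = 36; x_2 ≥ 8 gives C(4,2) = 6; x_3 ≥ 4 gives C(8,2) = 28. Together 70.
Add back pairs where two caps are both exceeded: 0 + 10 + 0 = 10.
By inclusion–exclusion the count is 66 − 70 + 10 = 6.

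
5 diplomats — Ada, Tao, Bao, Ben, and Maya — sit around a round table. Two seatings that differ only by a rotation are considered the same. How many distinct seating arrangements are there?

24

Seat Ada anywhere (absorbing the rotational symmetry), then permute the other 4: (4)! = 24.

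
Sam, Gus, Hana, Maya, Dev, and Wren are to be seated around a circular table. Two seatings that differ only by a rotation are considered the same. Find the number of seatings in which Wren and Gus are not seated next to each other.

72

Without the restriction there are (5)! = 120 seatings.
Those with Wren next to Gus: fuse the pair into one unit and seat 5 units around a circle — 2·(4)! = 48.
Subtracting, 120 − 48 = 72.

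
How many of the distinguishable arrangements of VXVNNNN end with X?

With the last slot taken by X, it remains to arrange the other 6 letters (VVNNNN).
Those 6 letters have N appearing 4 times and V appearing twice, giving (6)!/(4!·2!) = 15.

15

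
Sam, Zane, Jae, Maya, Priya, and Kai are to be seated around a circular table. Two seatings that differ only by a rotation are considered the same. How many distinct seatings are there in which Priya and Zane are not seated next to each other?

72

Without the restriction there are (5)! = 120 seatings.
Seatings with Priya beside Zane: treat them as a block with 2 internal orders, giving 2 × (4)! = 48.
Subtracting, 120 − 48 = 72.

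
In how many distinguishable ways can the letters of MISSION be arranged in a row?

1260

MISSION has 7 letters with I appearing twice and S appearing twice.
So there are 7! / (2!·2!) = 1260 distinguishable arrangements.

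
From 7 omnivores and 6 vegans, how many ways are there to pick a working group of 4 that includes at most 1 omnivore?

155

Split by how many omnivores are chosen (0 through 1).
Sum: C(7,0)·C(6,4) + C(7,1)·C(6,3) = 15 + 140 = 155.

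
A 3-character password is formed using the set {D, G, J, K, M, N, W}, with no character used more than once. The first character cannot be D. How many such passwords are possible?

180

The first character has 7−1 = 6 choices (anything except D).
The remaining 2 characters are filled from the other 6 symbols without repetition: 6 × 5 = 30.
Total: 6 × 30 = 180.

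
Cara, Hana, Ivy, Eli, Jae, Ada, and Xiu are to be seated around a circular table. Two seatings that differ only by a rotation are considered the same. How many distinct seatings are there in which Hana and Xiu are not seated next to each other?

All circular seatings of 7 people number (6)! = 720.
Those with Hana next to Xiu: fuse the pair into one unit and seat 6 units around a circle — 2·(5)! = 240.
Subtracting, 720 − 240 = 480.

480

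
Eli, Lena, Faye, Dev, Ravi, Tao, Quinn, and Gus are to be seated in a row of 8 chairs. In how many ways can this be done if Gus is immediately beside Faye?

Place the 6 others and the Gus-Faye pair as 7 objects in a line; the pair has 2 internal arrangements.
That gives 2 × 7! = 2 × 5040 = 10080.

10080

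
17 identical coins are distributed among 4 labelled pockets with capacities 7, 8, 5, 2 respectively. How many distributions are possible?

46

Without the upper bounds there are C(20,3) = 1140 ways to split 17 among 4 pockets.
Subtract solutions that violate a single cap (substitute x_i' = x_i − (cap_i+1)): x_1 ≥ 8 gives C(12,3) = 220; x_2 ≥ 9 gives C(11,3) = 165; x_3 ≥ 6 gives C(14,3) = 364; x_4 ≥ 3 gives C(17,3) = 680. Together 1429.
Add back pairs where two caps are both exceeded: 1 + 20 + 84 + 10 + 56 + 165 = 336.
Subtract triples: 0 + 0 + 1 + 0 = 1.
By inclusion–exclusion the count is 1140 − 1429 + 336 − 1 = 46.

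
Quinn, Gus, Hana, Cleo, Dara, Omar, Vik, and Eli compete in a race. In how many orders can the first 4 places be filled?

There are 8 choices for 1st place, 7 for 2nd, and so on down to 5 for position 4.
That gives 8 × 7 × 6 × 5 = 1680.

1680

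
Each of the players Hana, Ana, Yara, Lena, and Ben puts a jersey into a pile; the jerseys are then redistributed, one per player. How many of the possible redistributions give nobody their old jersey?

44

This is the derangement count D_5: permutations of 5 items with no fixed point.
By inclusion–exclusion this is Σ_{j=0}^{5} (−1)^j C(5,j)·(5−j)!.
Computing: 120 − 120 + 60 − 20 + 5 − 1 = 44.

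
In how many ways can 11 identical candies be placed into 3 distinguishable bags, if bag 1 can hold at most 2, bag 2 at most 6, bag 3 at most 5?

By stars and bars, unrestricted non-negative solutions to x_1+…+x_3 = 11 number C(11+2,2) = 78.
Subtract solutions that violate a single cap (substitute x_i' = x_i − (cap_i+1)): x_1 ≥ 3 gives C(10,2) = 45; x_2 ≥ 7 gives C(6,2) = 15; x_3 ≥ 6 gives C(7,2) = 21. Together 81.
Add back pairs where two caps are both exceeded: 3 + 6 + 0 = 9.
By inclusion–exclusion the count is 78 − 81 + 9 = 6.

6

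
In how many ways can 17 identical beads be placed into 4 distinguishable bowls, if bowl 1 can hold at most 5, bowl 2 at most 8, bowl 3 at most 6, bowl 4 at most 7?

185

Ignoring the caps, the number of non-negative solutions to x_1+…+x_4 = 17 is C(20,3) = 1140.
Subtract solutions that violate a single cap (substitute x_i' = x_i − (cap_i+1)): x_1 ≥ 6 gives C(14,3) = 364; x_2 ≥ 9 gives C(11,3) = 165; x_3 ≥ 7 gives C(13,3) = 286; x_4 ≥ 8 gives C(12,3) = 220. Together 1035.
Add back pairs where two caps are both exceeded: 10 + 35 + 20 + 4 + 1 + 10 = 80.
By inclusion–exclusion the count is 1140 − 1035 + 80 = 185.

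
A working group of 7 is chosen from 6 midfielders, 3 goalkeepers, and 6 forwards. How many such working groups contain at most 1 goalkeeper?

Split by how many goalkeepers are chosen (0 through 1).
Sum: C(3,0)·C(12,7) + C(3,1)·C(12,6) = 792 + 2772 = 3564.

3564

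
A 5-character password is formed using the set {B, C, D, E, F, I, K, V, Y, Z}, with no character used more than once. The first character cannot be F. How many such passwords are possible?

27216

The first character has 10−1 = 9 choices (anything except F).
The remaining 4 characters are filled from the other 9 symbols without repetition: 9 × 8 × 7 × 6 = 3024.
Total: 9 × 3024 = 27216.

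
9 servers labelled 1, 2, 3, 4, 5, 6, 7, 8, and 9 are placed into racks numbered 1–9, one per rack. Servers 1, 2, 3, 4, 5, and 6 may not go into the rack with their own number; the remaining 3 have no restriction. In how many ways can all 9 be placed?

183822

Let Aᵢ (for 1 ≤ i ≤ 6) be the placements that put server i in its forbidden rack. Any j of these fix j positions, leaving (9−j)! ways to fill the rest, and there are C(6,j) ways to pick which j.
By inclusion–exclusion, the number of valid placements is Σ_{j=0}^{6} (−1)^j C(6,j)·(9−j)!.
Computing: 362880 − 241920 + 75600 − 14400 + 1800 − 144 + 6 = 183822.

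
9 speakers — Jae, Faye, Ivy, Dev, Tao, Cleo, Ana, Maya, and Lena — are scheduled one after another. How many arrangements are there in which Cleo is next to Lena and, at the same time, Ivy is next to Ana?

Treat {Cleo,Lena} as one block (2 orders) and {Ivy,Ana} as another (2 orders).
That leaves 7 units to arrange: 2 × 2 × 7! = 4 × 5040 = 20160.

20160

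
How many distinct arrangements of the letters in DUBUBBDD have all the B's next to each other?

60

Treat the 3 copies of B as a single block. The multiset to arrange is then {BBB, D, D, D, U, U}, 6 items in all.
That gives (6)!/(3!·2!) = 60 arrangements.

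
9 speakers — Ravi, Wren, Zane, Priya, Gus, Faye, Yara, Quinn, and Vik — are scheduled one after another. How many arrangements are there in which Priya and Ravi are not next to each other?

Of the 9! = 362880 arrangements, those with Priya and Ravi adjacent number 2 × 8! = 80640 (treat the pair as a block with 2 internal orders).
Complementary counting: 362880 − 80640 = 282240.

282240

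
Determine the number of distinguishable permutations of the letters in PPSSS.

PPSSS has 5 letters with P appearing twice and S appearing 3 times.
Dividing 5! = 120 by 3!·2! = 12 for the repeated letters gives 10.

10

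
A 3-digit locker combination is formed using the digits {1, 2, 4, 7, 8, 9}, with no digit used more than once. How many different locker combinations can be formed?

120

With no repetition, fill the 3 digits in order: 6 choices, then 5, down to 4.
6 × 5 × 4 = 120.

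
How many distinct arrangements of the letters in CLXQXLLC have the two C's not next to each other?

Total arrangements of CLXQXLLC: 8!/(3!·2!·2!) = 1680.
Arrangements with the C's together: treat CC as one letter, giving (7)!/(3!·2!) = 420.
Hence 1680 − 420 = 1260.

1260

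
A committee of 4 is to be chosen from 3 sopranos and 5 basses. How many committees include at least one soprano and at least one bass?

With no constraint there are C(8,4) = 70 possible selections.
Selections missing a whole group: no sopranos → C(5,4) = 5; no basses → C(3,4) = 0.
Both groups omitted at once is impossible, so 70 − 5 = 65.

65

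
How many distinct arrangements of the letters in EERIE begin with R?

With the first slot taken by R, it remains to arrange the other 4 letters (EEIE).
Those 4 letters have E appearing 3 times, giving (4)!/(3!) = 4.

4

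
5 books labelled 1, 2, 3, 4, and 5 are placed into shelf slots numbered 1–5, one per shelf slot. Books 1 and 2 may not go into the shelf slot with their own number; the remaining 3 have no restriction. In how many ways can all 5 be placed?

78

Let Aᵢ (for i ∈ {1, 2}) be the placements that put book i in its forbidden shelf slot. Any j of these fix j positions, leaving (5−j)! ways to fill the rest, and there are C(2,j) ways to pick which j.
By inclusion–exclusion, the number of valid placements is Σ_{j=0}^{2} (−1)^j C(2,j)·(5−j)!.
Computing: 120 − 48 + 6 = 78.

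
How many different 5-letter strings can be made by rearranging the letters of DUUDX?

DUUDX has 5 letters with D appearing twice and U appearing twice.
So there are 5! / (2!·2!) = 30 distinguishable arrangements.

30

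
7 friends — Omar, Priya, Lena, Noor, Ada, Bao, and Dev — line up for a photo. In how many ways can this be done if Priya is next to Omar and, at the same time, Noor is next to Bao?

480

Treat {Priya,Omar} as one block (2 orders) and {Noor,Bao} as another (2 orders).
That leaves 5 units to arrange: 2 × 2 × 5! = 4 × 120 = 480.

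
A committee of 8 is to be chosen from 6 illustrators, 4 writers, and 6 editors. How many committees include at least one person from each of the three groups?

Total 8-person selections from all 16: C(16,8) = 12870.
Selections missing a whole group: no illustrators → C(10,8) = 45; no writers → C(12,8) = 495; no editors → C(10,8) = 45.
Add back selections omitting two groups (i.e. drawn from a single group): C(6,8) + C(4,8) + C(6,8) = 0.
By inclusion–exclusion: 12870 − 585 + 0 = 12285.

12285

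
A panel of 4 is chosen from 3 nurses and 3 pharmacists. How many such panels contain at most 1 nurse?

Split by how many nurses are chosen (0 through 1).
Sum: C(3,0)·C(3,4) + C(3,1)·C(3,3) = 0 + 3 = 3.

3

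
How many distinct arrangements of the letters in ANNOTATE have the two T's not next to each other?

3780

There are 8!/(2!·2!·2!) = 5040 arrangements of ANNOTATE in total.
If the two T's are adjacent, glue them into one block, leaving 7 items to arrange: (7)!/(2!·2!) = 1260 ways.
Subtracting, 5040 − 1260 = 3780 arrangements keep the T's apart.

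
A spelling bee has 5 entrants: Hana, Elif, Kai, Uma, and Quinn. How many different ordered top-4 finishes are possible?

There are 5 choices for 1st place, 4 for 2nd, and so on down to 2 for position 4.
That gives 5 × 4 × 3 × 2 = 120.

120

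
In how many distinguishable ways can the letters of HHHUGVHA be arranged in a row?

1680

HHHUGVHA has 8 letters with H appearing 4 times.
The number of distinct arrangements is 8!/(4!) = 40320/24 = 1680.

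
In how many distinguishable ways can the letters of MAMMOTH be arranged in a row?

840

The 7 letters of MAMMOTH have repeats: M appearing 3 times.
Dividing 7! = 5040 by 3! = 6 for the repeated letters gives 840.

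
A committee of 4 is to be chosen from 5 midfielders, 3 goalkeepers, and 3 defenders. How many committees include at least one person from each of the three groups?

Total 4-person selections from all 11: C(11,4) = 330.
Selections missing a whole group: no midfielders → C(6,4) = 15; no goalkeepers → C(8,4) = 70; no defenders → C(8,4) = 70.
Add back selections omitting two groups (i.e. drawn from a single group): C(5,4) + C(3,4) + C(3,4) = 5.
By inclusion–exclusion: 330 − 155 + 5 = 180.

180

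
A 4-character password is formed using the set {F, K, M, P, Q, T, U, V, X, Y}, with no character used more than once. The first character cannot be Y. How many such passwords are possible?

The first character has 10−1 = 9 choices (anything except Y).
The remaining 3 characters are filled from the other 9 symbols without repetition: 9 × 8 × 7 = 504.
Total: 9 × 504 = 4536.

4536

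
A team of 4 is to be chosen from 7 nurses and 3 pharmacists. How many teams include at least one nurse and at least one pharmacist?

175

Total 4-person selections from all 10: C(10,4) = 210.
Selections missing a whole group: no nurses → C(3,4) = 0; no pharmacists → C(7,4) = 35.
Both groups omitted at once is impossible, so 210 − 35 = 175.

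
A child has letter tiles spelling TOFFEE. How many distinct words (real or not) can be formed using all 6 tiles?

The 6 letters of TOFFEE have repeats: E appearing twice and F appearing twice.
So there are 6! / (2!·2!) = 180 distinguishable arrangements.

180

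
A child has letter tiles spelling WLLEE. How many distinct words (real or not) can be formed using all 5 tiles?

Letter multiplicities in WLLEE: E×2, L×2, W×1.
So there are 5! / (2!·2!) = 30 distinguishable arrangements.

30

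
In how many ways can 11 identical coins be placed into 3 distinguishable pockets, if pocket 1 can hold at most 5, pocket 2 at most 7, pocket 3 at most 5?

26

By stars and bars, unrestricted non-negative solutions to x_1+…+x_3 = 11 number C(11+2,2) = 78.
Subtract solutions that violate a single cap (substitute x_i' = x_i − (cap_i+1)): x_1 ≥ 6 gives C(7,2) = 21; x_2 ≥ 8 gives C(5,2) = 10; x_3 ≥ 6 gives C(7,2) = 21. Together 52.
No two caps can be exceeded simultaneously, so the pair terms are all 0.
By inclusion–exclusion the count is 78 − 52 + 0 = 26.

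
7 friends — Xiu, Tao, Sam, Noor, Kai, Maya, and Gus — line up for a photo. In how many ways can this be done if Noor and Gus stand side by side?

1440

Treat {Noor, Gus} as a single unit. There are 6 units to order, and the pair itself can be ordered 2 ways.
That gives 2 × 6! = 2 × 720 = 1440.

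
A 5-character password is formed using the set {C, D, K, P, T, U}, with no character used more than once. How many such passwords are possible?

With no repetition, fill the 5 characters in order: 6 choices, then 5, down to 2.
That product is 6 × 5 × 4 × 3 × 2 = 720.

720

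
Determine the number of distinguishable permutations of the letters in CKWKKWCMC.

CKWKKWCMC has 9 letters with C appearing 3 times, K appearing 3 times, and W appearing twice.
The number of distinct arrangements is 9!/(3!·3!·2!) = 362880/72 = 5040.

5040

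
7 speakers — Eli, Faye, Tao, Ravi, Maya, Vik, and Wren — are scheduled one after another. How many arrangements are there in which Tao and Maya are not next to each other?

There are 7! = 5040 arrangements in all. If Tao and Maya are adjacent, merging them into one block gives 2·(6)! = 1440 arrangements.
So 5040 − 1440 = 3600 arrangements keep them apart.

3600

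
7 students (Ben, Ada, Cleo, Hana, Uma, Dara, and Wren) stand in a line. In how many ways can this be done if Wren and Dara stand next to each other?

1440

Place the 5 others and the Wren-Dara pair as 6 objects in a line; the pair has 2 internal arrangements.
So the count is 2·(6)! = 1440.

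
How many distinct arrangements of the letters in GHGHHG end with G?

10

With the last slot taken by G, it remains to arrange the other 5 letters (HGHHG).
Those 5 letters have G appearing twice and H appearing 3 times, giving (5)!/(3!·2!) = 10.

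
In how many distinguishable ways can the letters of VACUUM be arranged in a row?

360

The 6 letters of VACUUM have repeats: U appearing twice.
So there are 6! / (2!) = 360 distinguishable arrangements.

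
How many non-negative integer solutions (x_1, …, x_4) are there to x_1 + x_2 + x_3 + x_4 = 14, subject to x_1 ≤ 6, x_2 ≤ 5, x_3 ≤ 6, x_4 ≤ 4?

By stars and bars, unrestricted non-negative solutions to x_1+…+x_4 = 14 number C(14+3,3) = 680.
Subtract solutions that violate a single cap (substitute x_i' = x_i − (cap_i+1)): x_1 ≥ 7 gives C(10,3) = 120; x_2 ≥ 6 gives C(11,3) = 165; x_3 ≥ 7 gives C(10,3) = 120; x_4 ≥ 5 gives C(12,3) = 220. Together 625.
Add back pairs where two caps are both exceeded: 4 + 1 + 10 + 4 + 20 + 10 = 49.
By inclusion–exclusion the count is 680 − 625 + 49 = 104.

104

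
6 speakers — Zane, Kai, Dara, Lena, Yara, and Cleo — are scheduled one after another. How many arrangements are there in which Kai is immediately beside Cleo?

Place the 4 others and the Kai-Cleo pair as 5 objects in a line; the pair has 2 internal arrangements.
So the count is 2·(5)! = 240.

240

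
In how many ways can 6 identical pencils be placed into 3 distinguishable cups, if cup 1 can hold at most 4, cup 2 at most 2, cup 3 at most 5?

14

Ignoring the caps, the number of non-negative solutions to x_1+…+x_3 = 6 is C(8,2) = 28.
Subtract solutions that violate a single cap (substitute x_i' = x_i − (cap_i+1)): x_1 ≥ 5 gives C(3,2) = 3; x_2 ≥ 3 gives C(5,2) = 10; x_3 ≥ 6 gives C(2,2) = 1. Together 14.
No two caps can be exceeded simultaneously, so the pair terms are all 0.
By inclusion–exclusion the count is 28 − 14 + 0 = 14.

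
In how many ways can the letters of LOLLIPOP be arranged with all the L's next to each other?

Treat the 3 copies of L as a single block. The multiset to arrange is then {LLL, I, O, O, P, P}, 6 items in all.
That gives (6)!/(2!·2!) = 180 arrangements.

180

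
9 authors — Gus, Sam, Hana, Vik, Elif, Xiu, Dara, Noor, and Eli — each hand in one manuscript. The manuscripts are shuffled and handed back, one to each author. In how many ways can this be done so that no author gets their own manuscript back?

133496

Let Aᵢ be the assignments in which author i gets their own manuscript. We want the size of the complement of A₁∪…∪A_9.
By inclusion–exclusion this is Σ_{j=0}^{9} (−1)^j C(9,j)·(9−j)!.
Computing: 362880 − 362880 + 181440 − 60480 + 15120 − 3024 + 504 − 72 + 9 − 1 = 133496.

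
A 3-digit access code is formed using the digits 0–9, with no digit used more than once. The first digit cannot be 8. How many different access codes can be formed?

648

The first digit has 10−1 = 9 choices (anything except 8).
The remaining 2 digits are filled from the other 9 symbols without repetition: 9 × 8 = 72.
Total: 9 × 72 = 648.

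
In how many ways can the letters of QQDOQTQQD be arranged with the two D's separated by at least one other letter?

Total arrangements of QQDOQTQQD: 9!/(5!·2!) = 1512.
If the two D's are adjacent, glue them into one block, leaving 8 items to arrange: (8)!/(5!) = 336 ways.
Subtracting, 1512 − 336 = 1176 arrangements keep the D's apart.

1176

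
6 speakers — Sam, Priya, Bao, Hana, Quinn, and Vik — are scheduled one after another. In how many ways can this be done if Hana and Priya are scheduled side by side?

Place the 4 others and the Hana-Priya pair as 5 objects in a line; the pair has 2 internal arrangements.
That gives 2 × 5! = 2 × 120 = 240.

240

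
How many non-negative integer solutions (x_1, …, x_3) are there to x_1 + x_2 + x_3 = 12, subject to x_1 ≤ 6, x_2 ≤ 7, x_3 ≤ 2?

9

By stars and bars, unrestricted non-negative solutions to x_1+…+x_3 = 12 number C(12+2,2) = 91.
Subtract solutions that violate a single cap (substitute x_i' = x_i − (cap_i+1)): x_1 ≥ 7 gives C(7,2) = 21; x_2 ≥ 8 gives C(6,2) = 15; x_3 ≥ 3 gives C(11,2) = 55. Together 91.
Add back pairs where two caps are both exceeded: 0 + 6 + 3 = 9.
By inclusion–exclusion the count is 91 − 91 + 9 = 9.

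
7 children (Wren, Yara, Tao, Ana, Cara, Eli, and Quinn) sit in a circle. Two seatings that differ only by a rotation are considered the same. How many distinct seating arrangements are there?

Around a circle, 7 distinct people have 7!/7 = (6)! = 720 rotationally distinct seatings.

720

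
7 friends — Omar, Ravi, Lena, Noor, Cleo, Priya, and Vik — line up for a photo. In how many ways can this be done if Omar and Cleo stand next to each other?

1440

Treat {Omar, Cleo} as a single unit. There are 6 units to order, and the pair itself can be ordered 2 ways.
So the count is 2·(6)! = 1440.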